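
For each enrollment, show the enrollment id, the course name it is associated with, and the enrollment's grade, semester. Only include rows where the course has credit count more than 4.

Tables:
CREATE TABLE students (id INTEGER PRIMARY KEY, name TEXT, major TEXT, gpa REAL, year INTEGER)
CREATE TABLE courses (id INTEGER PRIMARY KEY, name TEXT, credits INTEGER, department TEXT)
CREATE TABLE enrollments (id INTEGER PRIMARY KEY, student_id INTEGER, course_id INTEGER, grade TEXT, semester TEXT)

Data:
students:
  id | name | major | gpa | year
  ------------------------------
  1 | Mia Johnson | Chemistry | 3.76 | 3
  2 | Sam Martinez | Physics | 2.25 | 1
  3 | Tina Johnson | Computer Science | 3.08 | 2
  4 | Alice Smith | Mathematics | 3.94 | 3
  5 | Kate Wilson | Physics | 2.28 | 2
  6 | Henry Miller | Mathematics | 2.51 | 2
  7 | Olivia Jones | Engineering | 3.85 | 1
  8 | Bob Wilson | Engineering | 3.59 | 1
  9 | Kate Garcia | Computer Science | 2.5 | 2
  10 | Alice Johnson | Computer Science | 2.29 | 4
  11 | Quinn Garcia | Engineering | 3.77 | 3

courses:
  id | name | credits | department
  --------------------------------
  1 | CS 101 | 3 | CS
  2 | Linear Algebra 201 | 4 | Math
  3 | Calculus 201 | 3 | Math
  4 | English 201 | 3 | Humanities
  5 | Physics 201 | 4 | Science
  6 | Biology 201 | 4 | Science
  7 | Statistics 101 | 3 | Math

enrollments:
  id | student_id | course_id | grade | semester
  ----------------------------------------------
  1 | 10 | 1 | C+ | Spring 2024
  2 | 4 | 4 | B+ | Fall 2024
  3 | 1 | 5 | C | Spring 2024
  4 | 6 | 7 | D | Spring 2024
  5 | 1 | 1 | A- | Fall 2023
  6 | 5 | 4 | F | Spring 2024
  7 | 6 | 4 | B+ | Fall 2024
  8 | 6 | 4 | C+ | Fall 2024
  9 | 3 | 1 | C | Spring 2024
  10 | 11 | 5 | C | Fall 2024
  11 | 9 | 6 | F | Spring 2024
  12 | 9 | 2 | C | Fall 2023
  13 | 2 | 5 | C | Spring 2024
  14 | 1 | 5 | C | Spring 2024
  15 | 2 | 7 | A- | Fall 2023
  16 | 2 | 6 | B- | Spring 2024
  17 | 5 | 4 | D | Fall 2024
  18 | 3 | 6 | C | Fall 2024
SELECT c.id, p.name AS course, c.grade, c.semester FROM enrollments c JOIN courses p ON c.course_id = p.id WHERE p.credits > 4

Execution result:
(no rows)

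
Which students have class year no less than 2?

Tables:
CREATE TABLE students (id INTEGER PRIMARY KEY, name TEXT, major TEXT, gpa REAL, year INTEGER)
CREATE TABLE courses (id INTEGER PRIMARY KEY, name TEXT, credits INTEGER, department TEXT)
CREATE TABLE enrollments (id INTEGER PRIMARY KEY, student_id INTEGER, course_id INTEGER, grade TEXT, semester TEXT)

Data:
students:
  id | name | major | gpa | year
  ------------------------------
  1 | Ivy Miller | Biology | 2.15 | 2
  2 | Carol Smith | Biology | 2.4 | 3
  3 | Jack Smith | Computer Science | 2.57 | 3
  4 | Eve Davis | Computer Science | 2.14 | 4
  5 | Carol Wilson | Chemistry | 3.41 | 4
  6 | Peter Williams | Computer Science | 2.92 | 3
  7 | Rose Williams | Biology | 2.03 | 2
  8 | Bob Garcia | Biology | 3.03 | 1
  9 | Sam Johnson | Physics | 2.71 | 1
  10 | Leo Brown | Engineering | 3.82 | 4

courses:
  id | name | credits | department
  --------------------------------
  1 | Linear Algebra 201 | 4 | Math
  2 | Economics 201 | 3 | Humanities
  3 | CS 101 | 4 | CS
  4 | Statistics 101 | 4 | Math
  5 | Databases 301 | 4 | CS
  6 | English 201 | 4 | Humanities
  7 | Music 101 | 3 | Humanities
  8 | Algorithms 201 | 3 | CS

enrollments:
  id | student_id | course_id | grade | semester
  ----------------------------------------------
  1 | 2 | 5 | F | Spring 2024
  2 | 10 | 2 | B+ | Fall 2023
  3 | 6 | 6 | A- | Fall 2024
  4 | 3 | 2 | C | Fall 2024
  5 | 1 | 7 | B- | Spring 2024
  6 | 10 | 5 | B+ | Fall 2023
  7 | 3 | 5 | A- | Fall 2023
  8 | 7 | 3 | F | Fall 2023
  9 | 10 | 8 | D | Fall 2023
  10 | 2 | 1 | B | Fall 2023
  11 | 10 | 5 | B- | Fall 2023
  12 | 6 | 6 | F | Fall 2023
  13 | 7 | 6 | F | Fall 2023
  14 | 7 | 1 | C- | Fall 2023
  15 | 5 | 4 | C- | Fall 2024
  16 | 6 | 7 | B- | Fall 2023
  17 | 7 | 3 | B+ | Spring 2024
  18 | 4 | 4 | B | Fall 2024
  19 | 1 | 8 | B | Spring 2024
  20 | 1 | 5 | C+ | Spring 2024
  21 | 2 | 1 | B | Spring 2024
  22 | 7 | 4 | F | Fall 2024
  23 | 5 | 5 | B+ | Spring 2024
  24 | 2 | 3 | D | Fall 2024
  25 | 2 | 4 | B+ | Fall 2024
SELECT name, year FROM students WHERE year >= 2

Execution result:
name | year
Ivy Miller | 2
Carol Smith | 3
Jack Smith | 3
Eve Davis | 4
Carol Wilson | 4
Peter Williams | 3
Rose Williams | 2
Leo Brown | 4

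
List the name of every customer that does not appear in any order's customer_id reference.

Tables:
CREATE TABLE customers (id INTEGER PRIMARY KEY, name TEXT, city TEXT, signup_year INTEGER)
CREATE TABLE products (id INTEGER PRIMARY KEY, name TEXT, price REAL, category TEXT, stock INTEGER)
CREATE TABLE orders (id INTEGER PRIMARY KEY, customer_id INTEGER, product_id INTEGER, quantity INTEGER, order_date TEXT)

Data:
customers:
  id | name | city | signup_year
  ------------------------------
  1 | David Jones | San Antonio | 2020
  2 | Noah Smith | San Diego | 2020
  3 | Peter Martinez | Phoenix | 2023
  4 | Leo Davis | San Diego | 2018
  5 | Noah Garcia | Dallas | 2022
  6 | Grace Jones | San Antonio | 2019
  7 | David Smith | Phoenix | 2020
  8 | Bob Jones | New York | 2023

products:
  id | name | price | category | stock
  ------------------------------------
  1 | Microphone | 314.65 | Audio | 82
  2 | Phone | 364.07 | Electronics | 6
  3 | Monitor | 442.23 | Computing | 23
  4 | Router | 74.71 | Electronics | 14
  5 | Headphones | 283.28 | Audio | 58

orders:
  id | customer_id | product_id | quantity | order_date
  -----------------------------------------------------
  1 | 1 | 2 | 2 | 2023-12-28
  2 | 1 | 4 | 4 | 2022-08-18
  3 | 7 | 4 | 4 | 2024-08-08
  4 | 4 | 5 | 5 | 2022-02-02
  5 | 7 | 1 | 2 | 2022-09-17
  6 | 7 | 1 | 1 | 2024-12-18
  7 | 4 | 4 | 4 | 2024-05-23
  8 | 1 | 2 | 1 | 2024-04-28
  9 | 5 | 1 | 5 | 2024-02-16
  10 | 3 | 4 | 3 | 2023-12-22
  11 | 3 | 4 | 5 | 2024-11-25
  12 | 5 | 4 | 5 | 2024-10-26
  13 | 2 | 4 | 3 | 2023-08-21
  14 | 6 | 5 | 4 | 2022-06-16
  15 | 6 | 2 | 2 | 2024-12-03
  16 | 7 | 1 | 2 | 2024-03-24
SELECT p.name FROM customers p LEFT JOIN orders c ON c.customer_id = p.id WHERE c.id IS NULL

Execution result:
Bob Jones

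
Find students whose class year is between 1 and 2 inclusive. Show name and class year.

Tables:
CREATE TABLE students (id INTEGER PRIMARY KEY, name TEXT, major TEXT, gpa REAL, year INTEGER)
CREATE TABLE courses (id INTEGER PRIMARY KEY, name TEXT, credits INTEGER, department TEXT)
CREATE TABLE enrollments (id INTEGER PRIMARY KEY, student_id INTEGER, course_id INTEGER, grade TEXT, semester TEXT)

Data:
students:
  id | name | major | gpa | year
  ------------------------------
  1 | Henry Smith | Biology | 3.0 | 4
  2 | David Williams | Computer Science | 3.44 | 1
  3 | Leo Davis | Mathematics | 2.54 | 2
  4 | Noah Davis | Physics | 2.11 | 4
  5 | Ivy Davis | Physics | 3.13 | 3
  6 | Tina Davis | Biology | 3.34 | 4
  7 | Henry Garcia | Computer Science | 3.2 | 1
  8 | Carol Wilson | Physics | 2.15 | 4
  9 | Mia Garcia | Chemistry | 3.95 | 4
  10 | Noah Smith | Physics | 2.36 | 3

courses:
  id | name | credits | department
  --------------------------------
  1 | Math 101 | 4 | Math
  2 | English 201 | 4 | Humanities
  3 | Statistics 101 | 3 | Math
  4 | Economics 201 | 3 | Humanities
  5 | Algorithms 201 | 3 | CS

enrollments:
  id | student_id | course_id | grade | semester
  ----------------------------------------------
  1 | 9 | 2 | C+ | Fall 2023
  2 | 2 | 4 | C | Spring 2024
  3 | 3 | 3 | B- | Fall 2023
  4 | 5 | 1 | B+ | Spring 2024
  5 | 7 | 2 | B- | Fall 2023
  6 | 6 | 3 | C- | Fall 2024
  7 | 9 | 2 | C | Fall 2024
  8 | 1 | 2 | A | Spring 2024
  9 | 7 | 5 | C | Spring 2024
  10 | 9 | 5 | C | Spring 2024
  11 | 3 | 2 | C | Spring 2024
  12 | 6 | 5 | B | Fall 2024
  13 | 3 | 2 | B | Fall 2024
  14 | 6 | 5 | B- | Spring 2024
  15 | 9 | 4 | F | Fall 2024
SELECT name, year FROM students WHERE year BETWEEN 1 AND 2

Execution result:
name | year
David Williams | 1
Leo Davis | 2
Henry Garcia | 1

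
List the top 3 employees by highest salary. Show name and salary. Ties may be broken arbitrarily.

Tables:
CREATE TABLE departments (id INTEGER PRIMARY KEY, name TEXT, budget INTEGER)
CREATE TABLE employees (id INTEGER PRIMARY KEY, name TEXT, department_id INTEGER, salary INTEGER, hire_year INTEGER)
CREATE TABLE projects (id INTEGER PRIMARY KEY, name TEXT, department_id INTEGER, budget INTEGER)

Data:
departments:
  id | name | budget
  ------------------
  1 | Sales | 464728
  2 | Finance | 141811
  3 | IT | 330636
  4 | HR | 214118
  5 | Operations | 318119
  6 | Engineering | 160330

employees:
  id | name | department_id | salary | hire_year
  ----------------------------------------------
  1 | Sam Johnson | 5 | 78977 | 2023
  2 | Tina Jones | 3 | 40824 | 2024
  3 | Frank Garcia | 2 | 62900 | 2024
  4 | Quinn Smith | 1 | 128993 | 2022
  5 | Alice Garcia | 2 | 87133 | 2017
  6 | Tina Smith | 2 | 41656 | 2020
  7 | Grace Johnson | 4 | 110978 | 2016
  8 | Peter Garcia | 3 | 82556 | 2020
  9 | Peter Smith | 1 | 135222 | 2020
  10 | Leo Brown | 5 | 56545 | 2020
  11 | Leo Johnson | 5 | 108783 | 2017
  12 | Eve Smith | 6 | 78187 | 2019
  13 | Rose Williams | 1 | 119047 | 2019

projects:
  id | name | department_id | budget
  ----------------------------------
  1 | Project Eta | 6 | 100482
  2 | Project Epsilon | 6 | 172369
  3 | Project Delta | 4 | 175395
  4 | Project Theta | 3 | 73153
SELECT name, salary FROM employees ORDER BY salary DESC LIMIT 3

Execution result:
name | salary
Peter Smith | 135222
Quinn Smith | 128993
Rose Williams | 119047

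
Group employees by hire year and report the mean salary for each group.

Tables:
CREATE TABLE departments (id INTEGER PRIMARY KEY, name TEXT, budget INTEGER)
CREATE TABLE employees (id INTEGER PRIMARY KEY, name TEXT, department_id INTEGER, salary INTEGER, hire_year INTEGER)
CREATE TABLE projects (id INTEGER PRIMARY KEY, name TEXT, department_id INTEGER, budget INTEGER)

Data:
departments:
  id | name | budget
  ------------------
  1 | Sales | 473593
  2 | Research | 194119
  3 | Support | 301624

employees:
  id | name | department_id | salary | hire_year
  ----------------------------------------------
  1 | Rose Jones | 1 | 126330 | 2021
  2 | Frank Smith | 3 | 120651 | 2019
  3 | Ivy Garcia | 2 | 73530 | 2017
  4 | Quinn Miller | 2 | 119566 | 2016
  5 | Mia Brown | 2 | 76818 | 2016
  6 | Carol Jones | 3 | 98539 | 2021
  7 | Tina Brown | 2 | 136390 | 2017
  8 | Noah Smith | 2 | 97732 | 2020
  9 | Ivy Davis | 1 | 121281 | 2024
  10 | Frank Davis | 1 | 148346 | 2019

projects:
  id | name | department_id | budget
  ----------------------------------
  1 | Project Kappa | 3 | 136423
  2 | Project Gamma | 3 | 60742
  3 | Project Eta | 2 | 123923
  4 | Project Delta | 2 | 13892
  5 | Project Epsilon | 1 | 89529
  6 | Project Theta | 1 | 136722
SELECT hire_year, AVG(salary) AS avg_salary FROM employees GROUP BY hire_year

Execution result:
hire_year | avg_salary
2016 | 98192.00
2017 | 104960.00
2019 | 134498.50
2020 | 97732.00
2021 | 112434.50
2024 | 121281.00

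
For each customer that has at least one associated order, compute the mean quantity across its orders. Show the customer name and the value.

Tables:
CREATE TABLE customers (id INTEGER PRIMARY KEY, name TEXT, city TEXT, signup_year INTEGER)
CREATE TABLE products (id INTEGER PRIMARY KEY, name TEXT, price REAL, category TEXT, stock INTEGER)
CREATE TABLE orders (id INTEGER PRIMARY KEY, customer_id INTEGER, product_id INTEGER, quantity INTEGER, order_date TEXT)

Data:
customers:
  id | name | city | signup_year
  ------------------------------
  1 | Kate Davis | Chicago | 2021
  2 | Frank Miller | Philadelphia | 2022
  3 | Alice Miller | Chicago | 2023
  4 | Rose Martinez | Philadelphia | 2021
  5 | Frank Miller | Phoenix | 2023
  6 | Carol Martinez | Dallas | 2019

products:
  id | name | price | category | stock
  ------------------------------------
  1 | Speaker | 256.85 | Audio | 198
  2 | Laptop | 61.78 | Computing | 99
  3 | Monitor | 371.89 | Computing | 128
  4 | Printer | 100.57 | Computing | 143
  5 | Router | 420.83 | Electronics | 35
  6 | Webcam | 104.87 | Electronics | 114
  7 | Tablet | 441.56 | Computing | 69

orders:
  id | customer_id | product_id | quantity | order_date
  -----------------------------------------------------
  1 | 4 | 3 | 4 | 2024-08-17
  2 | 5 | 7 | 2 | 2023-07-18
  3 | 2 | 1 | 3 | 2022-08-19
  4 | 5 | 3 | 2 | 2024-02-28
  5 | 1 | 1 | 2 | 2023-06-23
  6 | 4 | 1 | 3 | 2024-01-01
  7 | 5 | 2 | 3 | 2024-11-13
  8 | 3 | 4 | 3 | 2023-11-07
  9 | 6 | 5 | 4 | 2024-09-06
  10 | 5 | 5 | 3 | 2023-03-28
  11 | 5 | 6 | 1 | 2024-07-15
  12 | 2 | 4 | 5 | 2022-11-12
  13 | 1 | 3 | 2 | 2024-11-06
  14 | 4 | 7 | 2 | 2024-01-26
SELECT p.name, AVG(c.quantity) AS avg_quantity FROM orders c JOIN customers p ON c.customer_id = p.id GROUP BY p.id, p.name

Execution result:
name | avg_quantity
Kate Davis | 2.00
Frank Miller | 4.00
Alice Miller | 3.00
Rose Martinez | 3.00
Frank Miller | 2.20
Carol Martinez | 4.00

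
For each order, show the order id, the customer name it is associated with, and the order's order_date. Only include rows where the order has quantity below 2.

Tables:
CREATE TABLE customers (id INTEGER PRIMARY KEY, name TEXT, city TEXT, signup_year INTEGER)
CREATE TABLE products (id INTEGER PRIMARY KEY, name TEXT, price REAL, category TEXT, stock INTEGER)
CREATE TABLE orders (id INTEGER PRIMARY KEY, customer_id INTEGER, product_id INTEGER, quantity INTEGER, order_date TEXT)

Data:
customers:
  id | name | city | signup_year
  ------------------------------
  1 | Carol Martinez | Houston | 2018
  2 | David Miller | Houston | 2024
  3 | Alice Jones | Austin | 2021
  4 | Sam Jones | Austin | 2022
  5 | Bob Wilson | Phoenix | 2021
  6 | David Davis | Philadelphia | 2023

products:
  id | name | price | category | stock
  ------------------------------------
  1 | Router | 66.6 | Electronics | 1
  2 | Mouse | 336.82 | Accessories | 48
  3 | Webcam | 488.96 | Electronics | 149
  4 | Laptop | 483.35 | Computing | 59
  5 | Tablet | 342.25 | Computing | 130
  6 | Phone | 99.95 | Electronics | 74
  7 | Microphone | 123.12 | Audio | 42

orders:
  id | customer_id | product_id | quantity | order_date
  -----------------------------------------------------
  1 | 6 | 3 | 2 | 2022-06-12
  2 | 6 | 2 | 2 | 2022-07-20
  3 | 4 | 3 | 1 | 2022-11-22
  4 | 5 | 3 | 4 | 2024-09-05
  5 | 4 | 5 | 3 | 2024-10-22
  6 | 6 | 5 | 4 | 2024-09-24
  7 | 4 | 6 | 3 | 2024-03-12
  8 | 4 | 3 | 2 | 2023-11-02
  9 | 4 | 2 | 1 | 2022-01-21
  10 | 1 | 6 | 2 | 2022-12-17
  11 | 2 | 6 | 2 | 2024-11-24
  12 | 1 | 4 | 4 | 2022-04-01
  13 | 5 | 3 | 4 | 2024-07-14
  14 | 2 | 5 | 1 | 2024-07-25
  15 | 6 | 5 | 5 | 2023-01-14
SELECT c.id, p.name AS customer, c.order_date FROM orders c JOIN customers p ON c.customer_id = p.id WHERE c.quantity < 2

Execution result:
id | customer | order_date
3 | Sam Jones | 2022-11-22
9 | Sam Jones | 2022-01-21
14 | David Miller | 2024-07-25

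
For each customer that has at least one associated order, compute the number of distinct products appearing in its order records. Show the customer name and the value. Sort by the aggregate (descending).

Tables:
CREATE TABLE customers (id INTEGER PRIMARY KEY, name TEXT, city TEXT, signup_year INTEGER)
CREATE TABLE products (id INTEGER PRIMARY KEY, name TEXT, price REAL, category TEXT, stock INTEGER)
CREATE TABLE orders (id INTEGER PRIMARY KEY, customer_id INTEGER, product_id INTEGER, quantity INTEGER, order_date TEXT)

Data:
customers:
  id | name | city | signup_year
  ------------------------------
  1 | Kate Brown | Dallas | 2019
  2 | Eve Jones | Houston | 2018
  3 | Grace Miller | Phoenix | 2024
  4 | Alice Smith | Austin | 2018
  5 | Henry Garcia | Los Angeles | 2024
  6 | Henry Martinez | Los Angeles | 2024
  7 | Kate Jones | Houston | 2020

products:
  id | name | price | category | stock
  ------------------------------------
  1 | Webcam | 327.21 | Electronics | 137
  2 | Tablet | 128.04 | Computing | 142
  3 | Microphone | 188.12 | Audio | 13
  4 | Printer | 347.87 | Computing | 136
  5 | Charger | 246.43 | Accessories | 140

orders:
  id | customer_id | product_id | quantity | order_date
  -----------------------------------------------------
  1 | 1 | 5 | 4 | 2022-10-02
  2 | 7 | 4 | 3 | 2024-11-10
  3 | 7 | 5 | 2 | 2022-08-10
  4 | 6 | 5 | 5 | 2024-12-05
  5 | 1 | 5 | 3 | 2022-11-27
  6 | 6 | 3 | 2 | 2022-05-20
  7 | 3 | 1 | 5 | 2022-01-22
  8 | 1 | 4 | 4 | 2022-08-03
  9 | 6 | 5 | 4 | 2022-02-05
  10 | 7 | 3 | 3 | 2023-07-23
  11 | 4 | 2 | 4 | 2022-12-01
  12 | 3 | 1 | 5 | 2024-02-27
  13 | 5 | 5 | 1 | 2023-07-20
SELECT p.name, COUNT(DISTINCT c.product_id) AS distinct_product_count FROM orders c JOIN customers p ON c.customer_id = p.id GROUP BY p.id, p.name ORDER BY distinct_product_count DESC

Execution result:
name | distinct_product_count
Kate Jones | 3
Kate Brown | 2
Henry Martinez | 2
Grace Miller | 1
Alice Smith | 1
Henry Garcia | 1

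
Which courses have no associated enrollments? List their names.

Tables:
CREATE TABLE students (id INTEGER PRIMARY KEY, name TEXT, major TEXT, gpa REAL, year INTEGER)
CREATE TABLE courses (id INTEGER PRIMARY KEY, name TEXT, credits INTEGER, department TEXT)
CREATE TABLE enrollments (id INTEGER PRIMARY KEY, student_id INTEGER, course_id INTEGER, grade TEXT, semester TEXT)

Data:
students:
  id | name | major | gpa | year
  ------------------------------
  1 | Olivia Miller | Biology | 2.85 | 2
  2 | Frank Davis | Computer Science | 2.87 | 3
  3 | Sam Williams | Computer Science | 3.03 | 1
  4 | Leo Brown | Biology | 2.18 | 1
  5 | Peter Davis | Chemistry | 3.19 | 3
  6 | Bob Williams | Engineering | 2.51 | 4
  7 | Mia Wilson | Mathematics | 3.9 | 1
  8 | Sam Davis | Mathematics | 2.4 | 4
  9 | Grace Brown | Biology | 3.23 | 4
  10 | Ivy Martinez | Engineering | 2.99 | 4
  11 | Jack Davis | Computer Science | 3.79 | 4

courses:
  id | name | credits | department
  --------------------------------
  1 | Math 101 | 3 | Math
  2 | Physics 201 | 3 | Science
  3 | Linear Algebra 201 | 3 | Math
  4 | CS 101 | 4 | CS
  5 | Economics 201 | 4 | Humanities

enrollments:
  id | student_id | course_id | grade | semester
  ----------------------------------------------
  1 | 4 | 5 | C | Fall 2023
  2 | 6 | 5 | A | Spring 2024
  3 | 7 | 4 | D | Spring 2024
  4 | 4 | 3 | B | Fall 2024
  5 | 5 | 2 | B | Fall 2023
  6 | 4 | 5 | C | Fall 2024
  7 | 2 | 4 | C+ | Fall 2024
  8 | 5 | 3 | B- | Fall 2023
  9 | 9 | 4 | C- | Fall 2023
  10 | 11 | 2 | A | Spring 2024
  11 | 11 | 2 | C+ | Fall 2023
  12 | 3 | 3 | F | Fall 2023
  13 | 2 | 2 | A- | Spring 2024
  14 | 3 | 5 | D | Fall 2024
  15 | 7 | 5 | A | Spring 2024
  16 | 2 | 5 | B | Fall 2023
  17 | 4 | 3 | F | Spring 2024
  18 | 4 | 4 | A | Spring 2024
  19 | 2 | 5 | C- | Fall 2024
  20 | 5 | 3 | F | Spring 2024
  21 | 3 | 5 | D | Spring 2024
SELECT p.name FROM courses p LEFT JOIN enrollments c ON c.course_id = p.id WHERE c.id IS NULL

Execution result:
Math 101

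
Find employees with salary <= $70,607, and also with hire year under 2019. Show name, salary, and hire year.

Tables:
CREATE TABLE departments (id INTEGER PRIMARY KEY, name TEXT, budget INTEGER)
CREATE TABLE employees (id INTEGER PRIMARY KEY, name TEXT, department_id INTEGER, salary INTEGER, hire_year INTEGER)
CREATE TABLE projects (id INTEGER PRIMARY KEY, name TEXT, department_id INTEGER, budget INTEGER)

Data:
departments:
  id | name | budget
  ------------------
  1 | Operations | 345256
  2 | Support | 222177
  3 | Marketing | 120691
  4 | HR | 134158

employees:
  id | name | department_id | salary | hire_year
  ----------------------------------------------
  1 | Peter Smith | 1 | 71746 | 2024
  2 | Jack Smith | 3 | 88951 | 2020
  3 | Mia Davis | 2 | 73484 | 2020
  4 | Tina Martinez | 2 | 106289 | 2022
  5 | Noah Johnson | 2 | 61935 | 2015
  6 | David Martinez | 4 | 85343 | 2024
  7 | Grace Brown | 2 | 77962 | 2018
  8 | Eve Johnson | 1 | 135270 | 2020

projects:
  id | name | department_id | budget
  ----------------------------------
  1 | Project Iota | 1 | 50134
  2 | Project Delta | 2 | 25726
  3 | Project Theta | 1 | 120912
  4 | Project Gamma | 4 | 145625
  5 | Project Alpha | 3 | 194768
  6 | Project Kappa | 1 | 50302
SELECT name, salary, hire_year FROM employees WHERE salary <= 70607 AND hire_year < 2019

Execution result:
name | salary | hire_year
Noah Johnson | 61935 | 2015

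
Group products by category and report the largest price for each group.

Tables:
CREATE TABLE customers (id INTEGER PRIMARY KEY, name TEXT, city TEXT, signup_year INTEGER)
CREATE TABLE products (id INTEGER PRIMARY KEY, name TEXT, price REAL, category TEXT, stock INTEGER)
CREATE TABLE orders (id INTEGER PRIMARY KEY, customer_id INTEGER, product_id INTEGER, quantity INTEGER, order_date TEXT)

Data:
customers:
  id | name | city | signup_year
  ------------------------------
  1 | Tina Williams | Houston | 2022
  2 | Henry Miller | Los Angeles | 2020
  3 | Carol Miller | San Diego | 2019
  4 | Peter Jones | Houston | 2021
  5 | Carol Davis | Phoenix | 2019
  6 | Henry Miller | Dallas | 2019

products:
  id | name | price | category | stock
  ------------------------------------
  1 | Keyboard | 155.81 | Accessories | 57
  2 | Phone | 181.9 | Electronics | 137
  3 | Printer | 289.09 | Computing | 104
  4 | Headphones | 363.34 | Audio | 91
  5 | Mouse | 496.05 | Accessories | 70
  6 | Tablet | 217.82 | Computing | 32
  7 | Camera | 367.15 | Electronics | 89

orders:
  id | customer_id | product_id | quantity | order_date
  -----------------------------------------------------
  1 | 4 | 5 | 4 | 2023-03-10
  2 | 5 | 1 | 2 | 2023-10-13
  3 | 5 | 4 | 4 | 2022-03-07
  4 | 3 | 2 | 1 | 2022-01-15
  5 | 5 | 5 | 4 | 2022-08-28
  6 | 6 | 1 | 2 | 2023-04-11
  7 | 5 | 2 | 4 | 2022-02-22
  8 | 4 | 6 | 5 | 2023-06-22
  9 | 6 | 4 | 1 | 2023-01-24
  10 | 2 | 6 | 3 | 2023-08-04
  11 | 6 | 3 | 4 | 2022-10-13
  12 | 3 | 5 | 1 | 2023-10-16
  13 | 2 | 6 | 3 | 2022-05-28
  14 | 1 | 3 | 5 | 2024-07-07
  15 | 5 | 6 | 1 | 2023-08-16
SELECT category, MAX(price) AS max_price FROM products GROUP BY category

Execution result:
category | max_price
Accessories | 496.05
Audio | 363.34
Computing | 289.09
Electronics | 367.15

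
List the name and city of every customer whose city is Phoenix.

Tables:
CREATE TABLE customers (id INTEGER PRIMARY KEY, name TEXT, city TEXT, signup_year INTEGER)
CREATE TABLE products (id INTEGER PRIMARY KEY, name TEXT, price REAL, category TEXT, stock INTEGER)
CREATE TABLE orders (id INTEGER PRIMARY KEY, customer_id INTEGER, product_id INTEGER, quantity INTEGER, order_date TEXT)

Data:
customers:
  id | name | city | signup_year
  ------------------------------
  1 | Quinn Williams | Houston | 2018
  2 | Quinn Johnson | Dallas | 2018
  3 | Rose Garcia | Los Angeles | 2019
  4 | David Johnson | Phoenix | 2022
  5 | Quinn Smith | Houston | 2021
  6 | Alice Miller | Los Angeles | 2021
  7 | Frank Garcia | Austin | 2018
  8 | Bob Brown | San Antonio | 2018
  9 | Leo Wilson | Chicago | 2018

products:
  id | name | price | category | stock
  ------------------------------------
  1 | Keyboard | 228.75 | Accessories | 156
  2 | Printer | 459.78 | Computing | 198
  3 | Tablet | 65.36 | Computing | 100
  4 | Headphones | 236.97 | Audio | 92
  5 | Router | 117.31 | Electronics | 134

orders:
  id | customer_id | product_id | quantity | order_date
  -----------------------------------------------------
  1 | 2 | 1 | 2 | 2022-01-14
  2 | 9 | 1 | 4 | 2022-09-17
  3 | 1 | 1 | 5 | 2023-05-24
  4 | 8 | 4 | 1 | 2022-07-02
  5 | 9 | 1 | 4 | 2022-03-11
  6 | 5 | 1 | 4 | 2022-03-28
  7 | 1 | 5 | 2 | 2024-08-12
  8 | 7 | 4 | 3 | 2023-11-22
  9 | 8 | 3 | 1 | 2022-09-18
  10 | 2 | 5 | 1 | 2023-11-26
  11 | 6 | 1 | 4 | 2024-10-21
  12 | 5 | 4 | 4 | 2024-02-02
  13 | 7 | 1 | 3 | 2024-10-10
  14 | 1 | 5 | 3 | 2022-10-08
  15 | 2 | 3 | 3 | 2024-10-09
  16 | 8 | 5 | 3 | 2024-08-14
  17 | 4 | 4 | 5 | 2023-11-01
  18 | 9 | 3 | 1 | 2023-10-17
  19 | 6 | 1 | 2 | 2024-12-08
SELECT name, city FROM customers WHERE city = 'Phoenix'

Execution result:
name | city
David Johnson | Phoenix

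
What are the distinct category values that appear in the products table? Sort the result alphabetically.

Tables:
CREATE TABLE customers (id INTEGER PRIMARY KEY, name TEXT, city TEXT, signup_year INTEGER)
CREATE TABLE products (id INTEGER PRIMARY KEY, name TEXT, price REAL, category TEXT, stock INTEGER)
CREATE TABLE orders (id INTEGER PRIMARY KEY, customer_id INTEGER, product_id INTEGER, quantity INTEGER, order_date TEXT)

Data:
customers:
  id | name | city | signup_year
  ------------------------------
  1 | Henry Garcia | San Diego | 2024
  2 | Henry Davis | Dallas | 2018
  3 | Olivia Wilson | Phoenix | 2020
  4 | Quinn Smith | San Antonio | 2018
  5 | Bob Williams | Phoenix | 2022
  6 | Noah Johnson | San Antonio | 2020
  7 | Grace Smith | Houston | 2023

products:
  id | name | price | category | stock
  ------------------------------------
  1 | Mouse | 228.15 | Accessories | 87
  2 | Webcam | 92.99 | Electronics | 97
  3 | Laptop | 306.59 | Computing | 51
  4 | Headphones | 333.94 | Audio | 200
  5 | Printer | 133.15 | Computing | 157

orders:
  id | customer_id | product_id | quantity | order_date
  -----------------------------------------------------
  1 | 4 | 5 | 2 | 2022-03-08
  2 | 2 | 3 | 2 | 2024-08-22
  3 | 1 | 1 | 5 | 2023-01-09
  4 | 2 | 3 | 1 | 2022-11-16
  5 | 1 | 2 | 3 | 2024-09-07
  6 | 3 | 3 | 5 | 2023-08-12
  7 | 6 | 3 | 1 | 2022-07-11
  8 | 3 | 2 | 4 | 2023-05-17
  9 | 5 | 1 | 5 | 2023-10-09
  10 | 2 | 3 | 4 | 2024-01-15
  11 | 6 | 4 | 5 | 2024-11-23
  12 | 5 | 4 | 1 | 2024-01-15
SELECT DISTINCT category FROM products ORDER BY category

Execution result:
category
Accessories
Audio
Computing
Electronics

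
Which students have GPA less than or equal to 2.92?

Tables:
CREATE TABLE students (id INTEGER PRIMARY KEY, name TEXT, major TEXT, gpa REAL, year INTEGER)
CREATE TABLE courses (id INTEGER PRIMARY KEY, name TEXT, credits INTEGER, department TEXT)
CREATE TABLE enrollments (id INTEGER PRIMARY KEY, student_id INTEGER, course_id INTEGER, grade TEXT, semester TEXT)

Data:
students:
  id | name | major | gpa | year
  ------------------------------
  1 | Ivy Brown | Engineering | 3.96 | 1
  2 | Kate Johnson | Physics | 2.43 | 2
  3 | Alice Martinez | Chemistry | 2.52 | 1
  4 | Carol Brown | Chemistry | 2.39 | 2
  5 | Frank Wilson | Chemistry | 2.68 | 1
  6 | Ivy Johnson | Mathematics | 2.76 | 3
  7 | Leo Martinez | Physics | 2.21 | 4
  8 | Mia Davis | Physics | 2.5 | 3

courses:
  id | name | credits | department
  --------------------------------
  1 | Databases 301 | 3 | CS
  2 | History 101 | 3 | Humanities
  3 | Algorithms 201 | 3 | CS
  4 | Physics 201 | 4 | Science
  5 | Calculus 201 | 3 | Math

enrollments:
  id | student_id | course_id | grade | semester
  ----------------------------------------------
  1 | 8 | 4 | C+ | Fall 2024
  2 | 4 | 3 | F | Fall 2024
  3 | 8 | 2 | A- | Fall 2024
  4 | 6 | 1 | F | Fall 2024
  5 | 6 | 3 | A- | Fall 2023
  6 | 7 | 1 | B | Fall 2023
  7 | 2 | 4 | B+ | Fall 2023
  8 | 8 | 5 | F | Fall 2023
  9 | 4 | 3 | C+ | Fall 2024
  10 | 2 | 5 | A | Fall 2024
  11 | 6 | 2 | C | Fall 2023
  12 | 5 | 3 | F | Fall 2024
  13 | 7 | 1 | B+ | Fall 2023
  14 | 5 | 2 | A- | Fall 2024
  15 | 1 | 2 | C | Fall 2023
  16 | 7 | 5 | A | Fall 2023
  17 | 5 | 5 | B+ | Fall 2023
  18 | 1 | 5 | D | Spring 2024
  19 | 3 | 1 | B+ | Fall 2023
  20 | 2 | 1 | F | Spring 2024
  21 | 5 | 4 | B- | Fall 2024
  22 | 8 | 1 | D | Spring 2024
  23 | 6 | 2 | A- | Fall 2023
SELECT name, gpa FROM students WHERE gpa <= 2.92

Execution result:
name | gpa
Kate Johnson | 2.43
Alice Martinez | 2.52
Carol Brown | 2.39
Frank Wilson | 2.68
Ivy Johnson | 2.76
Leo Martinez | 2.21
Mia Davis | 2.50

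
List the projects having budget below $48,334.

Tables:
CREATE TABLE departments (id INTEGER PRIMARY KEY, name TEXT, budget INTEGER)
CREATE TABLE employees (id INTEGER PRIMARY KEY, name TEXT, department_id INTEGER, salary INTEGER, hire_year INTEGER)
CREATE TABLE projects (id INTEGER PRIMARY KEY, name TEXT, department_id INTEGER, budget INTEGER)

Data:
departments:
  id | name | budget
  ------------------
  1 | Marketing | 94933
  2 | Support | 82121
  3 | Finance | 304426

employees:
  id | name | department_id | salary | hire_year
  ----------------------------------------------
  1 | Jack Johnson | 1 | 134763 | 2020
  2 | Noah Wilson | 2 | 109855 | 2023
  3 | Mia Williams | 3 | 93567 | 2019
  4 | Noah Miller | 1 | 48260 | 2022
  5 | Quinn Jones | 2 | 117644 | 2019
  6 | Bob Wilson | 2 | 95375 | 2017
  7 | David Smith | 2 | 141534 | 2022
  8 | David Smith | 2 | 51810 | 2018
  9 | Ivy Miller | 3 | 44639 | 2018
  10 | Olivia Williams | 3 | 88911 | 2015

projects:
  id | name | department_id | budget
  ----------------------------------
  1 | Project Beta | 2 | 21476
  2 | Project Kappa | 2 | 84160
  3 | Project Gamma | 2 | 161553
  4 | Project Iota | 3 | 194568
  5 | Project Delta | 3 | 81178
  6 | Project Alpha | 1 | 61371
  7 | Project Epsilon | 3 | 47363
SELECT name, budget FROM projects WHERE budget < 48334

Execution result:
name | budget
Project Beta | 21476
Project Epsilon | 47363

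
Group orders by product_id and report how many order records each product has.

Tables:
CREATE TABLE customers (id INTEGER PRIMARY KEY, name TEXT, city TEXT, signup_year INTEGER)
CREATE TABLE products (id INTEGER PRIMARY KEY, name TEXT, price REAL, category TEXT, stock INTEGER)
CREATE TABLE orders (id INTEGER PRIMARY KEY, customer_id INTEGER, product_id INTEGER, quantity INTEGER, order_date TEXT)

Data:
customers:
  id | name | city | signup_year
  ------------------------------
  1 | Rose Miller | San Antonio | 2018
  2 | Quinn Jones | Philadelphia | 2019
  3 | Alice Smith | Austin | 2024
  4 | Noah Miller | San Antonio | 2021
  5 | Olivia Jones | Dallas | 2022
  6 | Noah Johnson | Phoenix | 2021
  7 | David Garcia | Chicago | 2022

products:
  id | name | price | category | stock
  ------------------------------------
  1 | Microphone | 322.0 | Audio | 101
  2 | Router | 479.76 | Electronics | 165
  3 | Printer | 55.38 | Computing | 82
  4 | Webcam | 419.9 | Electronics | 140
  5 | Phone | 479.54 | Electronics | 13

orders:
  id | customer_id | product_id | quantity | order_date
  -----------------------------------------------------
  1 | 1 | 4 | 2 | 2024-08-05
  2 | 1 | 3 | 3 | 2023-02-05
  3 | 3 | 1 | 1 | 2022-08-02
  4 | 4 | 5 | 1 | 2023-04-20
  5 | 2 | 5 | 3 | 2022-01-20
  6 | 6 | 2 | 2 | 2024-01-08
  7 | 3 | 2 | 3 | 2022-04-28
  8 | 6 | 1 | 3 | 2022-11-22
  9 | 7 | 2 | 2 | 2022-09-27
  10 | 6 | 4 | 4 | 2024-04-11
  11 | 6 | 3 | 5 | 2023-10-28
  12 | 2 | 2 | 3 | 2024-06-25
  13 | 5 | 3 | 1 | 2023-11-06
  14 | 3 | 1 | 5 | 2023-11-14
SELECT product_id, COUNT(*) AS order_count FROM orders GROUP BY product_id

Execution result:
product_id | order_count
1 | 3
2 | 4
3 | 3
4 | 2
5 | 2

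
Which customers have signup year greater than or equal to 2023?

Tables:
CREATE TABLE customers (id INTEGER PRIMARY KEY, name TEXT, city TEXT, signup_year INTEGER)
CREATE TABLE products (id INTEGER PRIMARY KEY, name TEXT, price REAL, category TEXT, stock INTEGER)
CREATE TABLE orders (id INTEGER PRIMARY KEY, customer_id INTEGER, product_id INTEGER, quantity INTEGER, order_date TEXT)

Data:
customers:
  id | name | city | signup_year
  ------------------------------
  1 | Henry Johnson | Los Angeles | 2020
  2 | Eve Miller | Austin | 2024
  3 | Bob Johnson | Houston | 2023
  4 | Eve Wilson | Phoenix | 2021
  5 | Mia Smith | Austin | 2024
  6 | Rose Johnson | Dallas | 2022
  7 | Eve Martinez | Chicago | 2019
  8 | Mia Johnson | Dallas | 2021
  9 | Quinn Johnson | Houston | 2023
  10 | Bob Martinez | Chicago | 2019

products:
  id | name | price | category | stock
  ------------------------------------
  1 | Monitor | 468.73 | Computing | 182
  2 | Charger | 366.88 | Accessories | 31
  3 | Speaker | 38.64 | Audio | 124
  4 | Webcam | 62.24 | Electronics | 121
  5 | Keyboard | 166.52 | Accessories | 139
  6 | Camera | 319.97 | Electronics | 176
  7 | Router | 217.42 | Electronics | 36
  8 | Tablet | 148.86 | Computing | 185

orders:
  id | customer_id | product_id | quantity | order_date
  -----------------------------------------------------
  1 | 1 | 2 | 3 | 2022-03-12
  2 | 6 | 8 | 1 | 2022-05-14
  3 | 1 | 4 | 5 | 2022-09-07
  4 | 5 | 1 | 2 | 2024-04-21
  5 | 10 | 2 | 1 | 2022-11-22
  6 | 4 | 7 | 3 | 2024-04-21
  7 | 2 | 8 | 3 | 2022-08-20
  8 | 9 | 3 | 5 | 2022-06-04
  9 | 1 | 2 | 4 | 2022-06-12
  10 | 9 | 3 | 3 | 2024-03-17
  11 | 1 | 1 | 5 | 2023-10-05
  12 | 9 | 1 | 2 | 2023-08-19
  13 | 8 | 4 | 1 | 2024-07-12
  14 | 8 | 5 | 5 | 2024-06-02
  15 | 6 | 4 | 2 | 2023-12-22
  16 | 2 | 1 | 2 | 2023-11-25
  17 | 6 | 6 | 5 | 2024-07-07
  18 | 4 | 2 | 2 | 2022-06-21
SELECT name, signup_year FROM customers WHERE signup_year >= 2023

Execution result:
name | signup_year
Eve Miller | 2024
Bob Johnson | 2023
Mia Smith | 2024
Quinn Johnson | 2023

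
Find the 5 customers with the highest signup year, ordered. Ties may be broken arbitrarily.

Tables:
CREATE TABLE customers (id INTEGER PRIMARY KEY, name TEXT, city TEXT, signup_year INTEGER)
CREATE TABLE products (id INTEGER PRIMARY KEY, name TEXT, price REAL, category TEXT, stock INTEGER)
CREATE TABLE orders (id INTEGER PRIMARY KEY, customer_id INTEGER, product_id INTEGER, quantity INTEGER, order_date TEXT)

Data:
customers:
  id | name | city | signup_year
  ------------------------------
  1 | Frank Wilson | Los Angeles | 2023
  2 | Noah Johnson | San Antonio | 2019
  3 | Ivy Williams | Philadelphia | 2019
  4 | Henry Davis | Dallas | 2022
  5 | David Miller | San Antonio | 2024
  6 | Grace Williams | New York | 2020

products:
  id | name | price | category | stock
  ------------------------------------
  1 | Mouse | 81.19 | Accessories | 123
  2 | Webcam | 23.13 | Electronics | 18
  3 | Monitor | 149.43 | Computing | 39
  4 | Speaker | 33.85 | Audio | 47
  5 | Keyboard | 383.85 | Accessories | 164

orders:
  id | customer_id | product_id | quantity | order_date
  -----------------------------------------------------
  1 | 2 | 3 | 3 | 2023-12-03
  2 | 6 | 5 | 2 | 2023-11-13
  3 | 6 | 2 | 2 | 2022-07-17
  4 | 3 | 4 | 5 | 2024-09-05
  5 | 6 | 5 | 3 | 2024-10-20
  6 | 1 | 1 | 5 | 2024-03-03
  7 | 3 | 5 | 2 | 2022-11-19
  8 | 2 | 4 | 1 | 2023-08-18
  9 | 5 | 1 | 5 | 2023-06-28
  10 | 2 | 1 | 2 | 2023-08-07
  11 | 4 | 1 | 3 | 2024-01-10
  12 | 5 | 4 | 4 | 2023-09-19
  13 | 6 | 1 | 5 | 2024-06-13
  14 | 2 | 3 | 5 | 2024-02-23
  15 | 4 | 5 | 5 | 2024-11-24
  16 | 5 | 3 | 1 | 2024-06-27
SELECT name, signup_year FROM customers ORDER BY signup_year DESC LIMIT 5

Execution result:
name | signup_year
David Miller | 2024
Frank Wilson | 2023
Henry Davis | 2022
Grace Williams | 2020
Noah Johnson | 2019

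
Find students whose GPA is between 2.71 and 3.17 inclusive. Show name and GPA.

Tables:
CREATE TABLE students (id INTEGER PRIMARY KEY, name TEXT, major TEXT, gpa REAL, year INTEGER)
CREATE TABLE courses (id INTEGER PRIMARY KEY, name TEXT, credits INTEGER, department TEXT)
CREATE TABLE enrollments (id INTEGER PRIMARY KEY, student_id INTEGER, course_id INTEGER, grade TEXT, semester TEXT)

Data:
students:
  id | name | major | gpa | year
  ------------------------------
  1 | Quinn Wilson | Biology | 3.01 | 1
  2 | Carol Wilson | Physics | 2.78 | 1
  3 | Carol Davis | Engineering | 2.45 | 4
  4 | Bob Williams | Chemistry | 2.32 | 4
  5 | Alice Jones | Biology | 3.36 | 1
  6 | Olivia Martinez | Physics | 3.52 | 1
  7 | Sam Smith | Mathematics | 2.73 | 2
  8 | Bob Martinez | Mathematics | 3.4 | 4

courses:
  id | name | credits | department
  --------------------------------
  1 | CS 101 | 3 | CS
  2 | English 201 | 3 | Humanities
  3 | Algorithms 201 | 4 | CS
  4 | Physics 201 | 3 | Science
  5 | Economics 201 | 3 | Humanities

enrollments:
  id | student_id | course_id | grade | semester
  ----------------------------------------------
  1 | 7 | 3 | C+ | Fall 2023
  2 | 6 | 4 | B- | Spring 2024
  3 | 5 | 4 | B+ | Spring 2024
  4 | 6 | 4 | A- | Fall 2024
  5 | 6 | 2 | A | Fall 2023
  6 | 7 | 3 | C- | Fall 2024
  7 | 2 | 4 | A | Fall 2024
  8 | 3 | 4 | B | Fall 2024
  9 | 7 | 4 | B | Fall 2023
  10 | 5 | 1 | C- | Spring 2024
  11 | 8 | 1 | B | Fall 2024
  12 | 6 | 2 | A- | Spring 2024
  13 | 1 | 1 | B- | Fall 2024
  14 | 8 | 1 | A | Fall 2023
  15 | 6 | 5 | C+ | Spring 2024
SELECT name, gpa FROM students WHERE gpa BETWEEN 2.71 AND 3.17

Execution result:
name | gpa
Quinn Wilson | 3.01
Carol Wilson | 2.78
Sam Smith | 2.73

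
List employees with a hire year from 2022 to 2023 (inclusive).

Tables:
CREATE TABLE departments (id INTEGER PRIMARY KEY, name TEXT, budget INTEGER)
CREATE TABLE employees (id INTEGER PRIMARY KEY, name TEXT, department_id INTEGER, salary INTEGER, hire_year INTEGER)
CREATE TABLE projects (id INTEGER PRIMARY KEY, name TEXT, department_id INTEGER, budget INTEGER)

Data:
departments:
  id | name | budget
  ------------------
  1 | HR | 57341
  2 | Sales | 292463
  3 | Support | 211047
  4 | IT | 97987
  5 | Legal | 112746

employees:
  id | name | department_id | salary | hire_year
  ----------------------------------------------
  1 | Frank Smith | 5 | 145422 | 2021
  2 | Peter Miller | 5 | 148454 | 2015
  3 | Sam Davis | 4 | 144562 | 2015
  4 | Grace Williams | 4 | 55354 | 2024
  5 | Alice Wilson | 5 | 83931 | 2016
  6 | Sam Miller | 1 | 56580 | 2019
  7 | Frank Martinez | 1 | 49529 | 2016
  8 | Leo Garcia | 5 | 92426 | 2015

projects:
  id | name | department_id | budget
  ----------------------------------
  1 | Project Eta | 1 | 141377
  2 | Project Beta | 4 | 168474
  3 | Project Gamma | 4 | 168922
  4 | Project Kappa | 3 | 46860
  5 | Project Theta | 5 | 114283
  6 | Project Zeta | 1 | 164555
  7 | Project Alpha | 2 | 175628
SELECT name, hire_year FROM employees WHERE hire_year BETWEEN 2022 AND 2023

Execution result:
(no rows)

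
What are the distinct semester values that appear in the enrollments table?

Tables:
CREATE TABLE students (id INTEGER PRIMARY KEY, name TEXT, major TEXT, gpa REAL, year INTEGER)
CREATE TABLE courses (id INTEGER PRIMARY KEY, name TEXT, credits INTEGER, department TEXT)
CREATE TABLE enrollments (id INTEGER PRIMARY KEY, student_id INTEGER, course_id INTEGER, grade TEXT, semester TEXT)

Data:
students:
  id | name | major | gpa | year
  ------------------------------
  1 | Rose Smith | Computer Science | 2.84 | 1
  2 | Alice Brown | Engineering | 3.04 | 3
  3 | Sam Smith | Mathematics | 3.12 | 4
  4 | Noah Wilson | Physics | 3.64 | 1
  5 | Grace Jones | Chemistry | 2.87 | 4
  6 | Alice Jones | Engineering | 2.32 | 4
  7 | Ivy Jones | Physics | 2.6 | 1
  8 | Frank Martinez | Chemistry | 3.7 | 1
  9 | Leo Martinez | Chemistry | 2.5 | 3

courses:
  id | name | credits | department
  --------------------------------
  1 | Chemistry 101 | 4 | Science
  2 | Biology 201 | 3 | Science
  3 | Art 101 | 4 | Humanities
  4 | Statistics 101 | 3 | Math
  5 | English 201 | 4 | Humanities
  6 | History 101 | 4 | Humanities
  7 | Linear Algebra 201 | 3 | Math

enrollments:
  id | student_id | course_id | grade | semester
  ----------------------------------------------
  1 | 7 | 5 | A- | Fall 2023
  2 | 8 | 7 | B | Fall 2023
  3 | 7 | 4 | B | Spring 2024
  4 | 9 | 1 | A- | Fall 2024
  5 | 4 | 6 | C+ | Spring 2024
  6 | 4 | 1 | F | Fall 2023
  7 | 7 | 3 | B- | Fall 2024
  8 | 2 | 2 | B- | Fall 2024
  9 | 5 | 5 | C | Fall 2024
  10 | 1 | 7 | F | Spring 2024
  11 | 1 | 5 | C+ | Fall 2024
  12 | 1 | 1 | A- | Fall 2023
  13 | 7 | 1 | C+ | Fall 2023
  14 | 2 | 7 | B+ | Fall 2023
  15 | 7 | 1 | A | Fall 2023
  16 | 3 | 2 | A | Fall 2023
SELECT DISTINCT semester FROM enrollments

Execution result:
semester
Fall 2023
Spring 2024
Fall 2024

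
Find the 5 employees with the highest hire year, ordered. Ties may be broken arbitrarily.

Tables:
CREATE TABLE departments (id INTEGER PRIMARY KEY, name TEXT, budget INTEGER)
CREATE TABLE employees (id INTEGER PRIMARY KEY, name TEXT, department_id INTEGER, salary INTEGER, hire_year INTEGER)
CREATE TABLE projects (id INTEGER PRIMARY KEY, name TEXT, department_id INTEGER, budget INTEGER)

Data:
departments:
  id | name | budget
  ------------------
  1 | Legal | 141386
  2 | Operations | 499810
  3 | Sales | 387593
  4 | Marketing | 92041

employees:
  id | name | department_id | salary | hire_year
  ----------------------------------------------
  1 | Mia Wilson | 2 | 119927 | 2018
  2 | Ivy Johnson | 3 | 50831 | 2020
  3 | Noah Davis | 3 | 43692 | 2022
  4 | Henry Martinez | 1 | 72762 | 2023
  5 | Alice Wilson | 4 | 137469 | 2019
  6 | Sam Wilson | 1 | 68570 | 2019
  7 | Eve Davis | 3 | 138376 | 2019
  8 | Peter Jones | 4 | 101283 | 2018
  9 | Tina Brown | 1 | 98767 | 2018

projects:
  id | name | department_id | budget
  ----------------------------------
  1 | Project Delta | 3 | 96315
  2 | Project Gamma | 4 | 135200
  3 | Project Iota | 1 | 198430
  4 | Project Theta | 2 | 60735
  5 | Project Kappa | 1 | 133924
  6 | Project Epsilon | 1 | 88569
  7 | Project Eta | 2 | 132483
SELECT name, hire_year FROM employees ORDER BY hire_year DESC LIMIT 5

Execution result:
name | hire_year
Henry Martinez | 2023
Noah Davis | 2022
Ivy Johnson | 2020
Alice Wilson | 2019
Sam Wilson | 2019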